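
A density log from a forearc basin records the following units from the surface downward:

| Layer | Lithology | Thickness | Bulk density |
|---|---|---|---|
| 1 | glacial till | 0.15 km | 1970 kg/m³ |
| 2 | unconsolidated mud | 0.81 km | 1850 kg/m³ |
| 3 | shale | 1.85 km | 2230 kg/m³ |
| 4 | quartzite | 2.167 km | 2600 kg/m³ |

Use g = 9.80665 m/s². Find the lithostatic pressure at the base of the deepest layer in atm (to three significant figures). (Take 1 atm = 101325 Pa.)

1120 atm

glacial till: 1970 kg/m³ × 9.80665 m/s² × 150 m = 2.898×10^6 Pa = 28.60 atm
unconsolidated mud: 1850 kg/m³ × 9.80665 m/s² × 810 m = 1.470×10^7 Pa = 145.0 atm
shale: 2230 kg/m³ × 9.80665 m/s² × 1850 m = 4.046×10^7 Pa = 399.3 atm
quartzite: 2600 kg/m³ × 9.80665 m/s² × 2167 m = 5.525×10^7 Pa = 545.3 atm
Total = 28.60 + 145.0 + 399.3 + 545.3 = 1118.2 atm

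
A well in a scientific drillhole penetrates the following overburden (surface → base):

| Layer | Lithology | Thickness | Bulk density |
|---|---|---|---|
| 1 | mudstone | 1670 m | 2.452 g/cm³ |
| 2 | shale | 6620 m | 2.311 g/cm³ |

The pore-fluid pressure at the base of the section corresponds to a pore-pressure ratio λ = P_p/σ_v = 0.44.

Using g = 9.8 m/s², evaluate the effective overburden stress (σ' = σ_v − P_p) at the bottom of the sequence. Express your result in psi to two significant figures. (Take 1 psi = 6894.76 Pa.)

Overburden (lithostatic) stress σ_v:
mudstone: 2452 kg/m³ × 9.8 m/s² × 1670 m = 4.013×10^7 Pa = 40.13 MPa
shale: 2311 kg/m³ × 9.8 m/s² × 6620 m = 1.499×10^8 Pa = 149.9 MPa
Total = 40.13 + 149.9 = 190.06 MPa
Pore pressure P_p = λ·σ_v = 0.44 × 190.1 MPa = 83.63 MPa
Effective stress σ' = σ_v − P_p = 190.1 − 83.63 = 106.43 MPa = 15437 psi

15000 psi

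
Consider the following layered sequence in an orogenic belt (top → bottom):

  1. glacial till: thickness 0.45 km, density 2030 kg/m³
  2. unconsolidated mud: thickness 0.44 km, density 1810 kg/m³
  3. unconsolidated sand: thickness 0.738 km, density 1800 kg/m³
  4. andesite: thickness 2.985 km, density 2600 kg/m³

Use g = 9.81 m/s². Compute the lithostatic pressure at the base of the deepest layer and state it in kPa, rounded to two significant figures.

glacial till: 2030 kg/m³ × 9.81 m/s² × 450 m = 8.961×10^6 Pa = 8961 kPa
unconsolidated mud: 1810 kg/m³ × 9.81 m/s² × 440 m = 7.813×10^6 Pa = 7813 kPa
unconsolidated sand: 1800 kg/m³ × 9.81 m/s² × 738 m = 1.303×10^7 Pa = 13032 kPa
andesite: 2600 kg/m³ × 9.81 m/s² × 2985 m = 7.614×10^7 Pa = 76135 kPa
Total = 8961 + 7813 + 13032 + 76135 = 1.0594×10^5 kPa

110000 kPa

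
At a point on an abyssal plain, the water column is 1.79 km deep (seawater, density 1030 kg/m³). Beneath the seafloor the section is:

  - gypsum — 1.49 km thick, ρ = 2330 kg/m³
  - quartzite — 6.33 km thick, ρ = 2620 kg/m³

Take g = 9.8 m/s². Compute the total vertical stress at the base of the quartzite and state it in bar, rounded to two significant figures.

seawater: 1030 kg/m³ × 9.8 m/s² × 1790 m = 1.807×10^7 Pa = 180.7 bar
gypsum: 2330 kg/m³ × 9.8 m/s² × 1490 m = 3.402×10^7 Pa = 340.2 bar
quartzite: 2620 kg/m³ × 9.8 m/s² × 6330 m = 1.625×10^8 Pa = 1625 bar
Total = 180.7 + 340.2 + 1625 = 2146.2 bar

2100 bar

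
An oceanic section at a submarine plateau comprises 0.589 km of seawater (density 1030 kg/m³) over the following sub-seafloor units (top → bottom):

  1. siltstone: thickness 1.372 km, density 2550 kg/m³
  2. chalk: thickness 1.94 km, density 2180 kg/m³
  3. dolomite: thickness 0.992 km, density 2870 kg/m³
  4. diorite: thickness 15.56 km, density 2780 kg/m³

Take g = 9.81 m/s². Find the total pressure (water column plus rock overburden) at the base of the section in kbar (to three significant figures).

5.34 kbar

seawater: 1030 kg/m³ × 9.81 m/s² × 589 m = 5.951×10^6 Pa = 0.05951 kbar
siltstone: 2550 kg/m³ × 9.81 m/s² × 1372 m = 3.432×10^7 Pa = 0.3432 kbar
chalk: 2180 kg/m³ × 9.81 m/s² × 1940 m = 4.149×10^7 Pa = 0.4149 kbar
dolomite: 2870 kg/m³ × 9.81 m/s² × 992 m = 2.793×10^7 Pa = 0.2793 kbar
diorite: 2780 kg/m³ × 9.81 m/s² × 15560 m = 4.243×10^8 Pa = 4.243 kbar
Total = 0.05951 + 0.3432 + 0.4149 + 0.2793 + 4.243 = 5.3404 kbar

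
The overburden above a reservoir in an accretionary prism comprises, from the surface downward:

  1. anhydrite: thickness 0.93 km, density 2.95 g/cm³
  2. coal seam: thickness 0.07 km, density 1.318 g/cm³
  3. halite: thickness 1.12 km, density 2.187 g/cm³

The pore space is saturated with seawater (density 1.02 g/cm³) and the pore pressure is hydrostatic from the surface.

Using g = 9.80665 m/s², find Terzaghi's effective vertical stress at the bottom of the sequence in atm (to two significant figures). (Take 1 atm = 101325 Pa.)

Overburden (lithostatic) stress σ_v:
anhydrite: 2950 kg/m³ × 9.80665 m/s² × 930 m = 2.690×10^7 Pa = 26.90 MPa
coal seam: 1318 kg/m³ × 9.80665 m/s² × 70 m = 9.048×10^5 Pa = 0.9048 MPa
halite: 2187 kg/m³ × 9.80665 m/s² × 1120 m = 2.402×10^7 Pa = 24.02 MPa
Total = 26.90 + 0.9048 + 24.02 = 51.830 MPa
Pore pressure P_p = 1020 kg/m³ × 9.80665 m/s² × 2120 m = 2.121×10^7 Pa = 21.21 MPa
Effective stress σ' = σ_v − P_p = 51.83 − 21.21 = 30.624 MPa = 302.24 atm

300 atm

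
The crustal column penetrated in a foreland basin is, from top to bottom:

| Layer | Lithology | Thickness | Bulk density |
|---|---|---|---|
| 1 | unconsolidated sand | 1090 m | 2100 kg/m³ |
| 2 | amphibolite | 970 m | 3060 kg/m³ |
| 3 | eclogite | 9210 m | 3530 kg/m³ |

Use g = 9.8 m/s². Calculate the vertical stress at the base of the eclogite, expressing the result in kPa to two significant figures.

unconsolidated sand: 2100 kg/m³ × 9.8 m/s² × 1090 m = 2.243×10^7 Pa = 22432 kPa
amphibolite: 3060 kg/m³ × 9.8 m/s² × 970 m = 2.909×10^7 Pa = 29088 kPa
eclogite: 3530 kg/m³ × 9.8 m/s² × 9210 m = 3.186×10^8 Pa = 3.186×10^5 kPa
Total = 22432 + 29088 + 3.186×10^5 = 3.7013×10^5 kPa

370000 kPa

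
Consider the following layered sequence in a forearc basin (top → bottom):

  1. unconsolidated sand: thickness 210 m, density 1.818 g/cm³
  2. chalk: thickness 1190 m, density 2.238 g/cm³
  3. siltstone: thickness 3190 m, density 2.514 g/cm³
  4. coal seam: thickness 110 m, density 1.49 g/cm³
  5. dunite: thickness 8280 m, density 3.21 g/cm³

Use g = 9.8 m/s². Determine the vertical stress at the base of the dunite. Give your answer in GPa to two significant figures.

unconsolidated sand: 1818 kg/m³ × 9.8 m/s² × 210 m = 3.741×10^6 Pa = 3.741×10^-3 GPa
chalk: 2238 kg/m³ × 9.8 m/s² × 1190 m = 2.610×10^7 Pa = 0.02610 GPa
siltstone: 2514 kg/m³ × 9.8 m/s² × 3190 m = 7.859×10^7 Pa = 0.07859 GPa
coal seam: 1490 kg/m³ × 9.8 m/s² × 110 m = 1.606×10^6 Pa = 1.606×10^-3 GPa
dunite: 3210 kg/m³ × 9.8 m/s² × 8280 m = 2.605×10^8 Pa = 0.2605 GPa
Total = 3.741×10^-3 + 0.02610 + 0.07859 + 1.606×10^-3 + 0.2605 = 0.37051 GPa

0.37 GPa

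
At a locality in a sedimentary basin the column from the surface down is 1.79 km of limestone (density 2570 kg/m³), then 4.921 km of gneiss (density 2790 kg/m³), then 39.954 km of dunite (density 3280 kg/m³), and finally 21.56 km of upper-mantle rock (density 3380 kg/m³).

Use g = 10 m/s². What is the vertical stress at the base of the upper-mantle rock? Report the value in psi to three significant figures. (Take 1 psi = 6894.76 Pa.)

limestone: 2570 kg/m³ × 10 m/s² × 1790 m = 4.600×10^7 Pa = 6672 psi
gneiss: 2790 kg/m³ × 10 m/s² × 4921 m = 1.373×10^8 Pa = 19913 psi
dunite: 3280 kg/m³ × 10 m/s² × 39954 m = 1.310×10^9 Pa = 1.901×10^5 psi
upper-mantle rock: 3380 kg/m³ × 10 m/s² × 21560 m = 7.287×10^8 Pa = 1.057×10^5 psi
Total = 6672 + 19913 + 1.901×10^5 + 1.057×10^5 = 3.2235×10^5 psi

322000 psi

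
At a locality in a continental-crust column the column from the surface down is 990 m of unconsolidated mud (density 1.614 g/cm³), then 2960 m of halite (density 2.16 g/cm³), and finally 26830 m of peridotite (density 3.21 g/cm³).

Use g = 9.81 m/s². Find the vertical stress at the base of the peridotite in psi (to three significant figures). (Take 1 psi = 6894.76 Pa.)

unconsolidated mud: 1614 kg/m³ × 9.81 m/s² × 990 m = 1.568×10^7 Pa = 2273 psi
halite: 2160 kg/m³ × 9.81 m/s² × 2960 m = 6.272×10^7 Pa = 9097 psi
peridotite: 3210 kg/m³ × 9.81 m/s² × 26830 m = 8.449×10^8 Pa = 1.225×10^5 psi
Total = 2273 + 9097 + 1.225×10^5 = 1.3391×10^5 psi

134000 psi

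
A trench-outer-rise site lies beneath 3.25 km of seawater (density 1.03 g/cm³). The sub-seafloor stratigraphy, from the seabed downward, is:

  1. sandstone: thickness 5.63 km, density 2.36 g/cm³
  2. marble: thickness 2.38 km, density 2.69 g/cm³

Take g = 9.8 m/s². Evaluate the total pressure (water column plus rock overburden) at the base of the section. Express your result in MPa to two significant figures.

230 MPa

seawater: 1030 kg/m³ × 9.8 m/s² × 3250 m = 3.281×10^7 Pa = 32.81 MPa
sandstone: 2360 kg/m³ × 9.8 m/s² × 5630 m = 1.302×10^8 Pa = 130.2 MPa
marble: 2690 kg/m³ × 9.8 m/s² × 2380 m = 6.274×10^7 Pa = 62.74 MPa
Total = 32.81 + 130.2 + 62.74 = 225.76 MPa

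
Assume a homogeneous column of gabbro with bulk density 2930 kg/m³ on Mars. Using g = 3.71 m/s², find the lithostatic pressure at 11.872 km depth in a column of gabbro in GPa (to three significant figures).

gabbro: 2930 kg/m³ × 3.71 m/s² × 11872 m = 1.291×10^8 Pa = 0.1291 GPa

0.129 GPa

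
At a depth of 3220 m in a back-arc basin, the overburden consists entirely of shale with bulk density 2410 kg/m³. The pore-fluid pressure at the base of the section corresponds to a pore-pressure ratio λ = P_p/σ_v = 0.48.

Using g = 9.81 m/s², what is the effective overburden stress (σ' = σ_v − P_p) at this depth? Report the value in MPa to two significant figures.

40 MPa

Overburden (lithostatic) stress σ_v:
shale: 2410 kg/m³ × 9.81 m/s² × 3220 m = 7.613×10^7 Pa = 76.13 MPa
Pore pressure P_p = λ·σ_v = 0.48 × 76.13 MPa = 36.54 MPa
Effective stress σ' = σ_v − P_p = 76.13 − 36.54 = 39.586 MPa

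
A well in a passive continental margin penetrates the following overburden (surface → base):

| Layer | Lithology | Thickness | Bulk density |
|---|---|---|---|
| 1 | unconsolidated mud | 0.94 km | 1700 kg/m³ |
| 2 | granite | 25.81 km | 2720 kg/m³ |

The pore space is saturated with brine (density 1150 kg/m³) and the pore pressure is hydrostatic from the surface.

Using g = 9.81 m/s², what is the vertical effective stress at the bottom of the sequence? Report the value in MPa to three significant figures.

Overburden (lithostatic) stress σ_v:
unconsolidated mud: 1700 kg/m³ × 9.81 m/s² × 940 m = 1.568×10^7 Pa = 15.68 MPa
granite: 2720 kg/m³ × 9.81 m/s² × 25810 m = 6.887×10^8 Pa = 688.7 MPa
Total = 15.68 + 688.7 = 704.37 MPa
Pore pressure P_p = 1150 kg/m³ × 9.81 m/s² × 26750 m = 3.018×10^8 Pa = 301.8 MPa
Effective stress σ' = σ_v − P_p = 704.4 − 301.8 = 402.59 MPa

403 MPa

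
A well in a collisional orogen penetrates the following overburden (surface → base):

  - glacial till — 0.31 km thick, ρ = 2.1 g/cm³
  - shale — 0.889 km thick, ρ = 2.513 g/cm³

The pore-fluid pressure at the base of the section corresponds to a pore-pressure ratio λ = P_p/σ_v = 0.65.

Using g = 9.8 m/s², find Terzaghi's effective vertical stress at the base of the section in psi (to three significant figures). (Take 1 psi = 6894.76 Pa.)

1440 psi

Overburden (lithostatic) stress σ_v:
glacial till: 2100 kg/m³ × 9.8 m/s² × 310 m = 6.380×10^6 Pa = 6.380 MPa
shale: 2513 kg/m³ × 9.8 m/s² × 889 m = 2.189×10^7 Pa = 21.89 MPa
Total = 6.380 + 21.89 = 28.274 MPa
Pore pressure P_p = λ·σ_v = 0.65 × 28.27 MPa = 18.38 MPa
Effective stress σ' = σ_v − P_p = 28.27 − 18.38 = 9.8957 MPa = 1435.3 psi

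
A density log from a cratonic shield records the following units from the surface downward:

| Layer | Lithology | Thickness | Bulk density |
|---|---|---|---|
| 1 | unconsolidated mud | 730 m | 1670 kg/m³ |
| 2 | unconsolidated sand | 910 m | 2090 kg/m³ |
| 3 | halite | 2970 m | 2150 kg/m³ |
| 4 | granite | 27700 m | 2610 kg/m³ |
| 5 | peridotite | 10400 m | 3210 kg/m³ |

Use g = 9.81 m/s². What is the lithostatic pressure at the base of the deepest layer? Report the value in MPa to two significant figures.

1100 MPa

unconsolidated mud: 1670 kg/m³ × 9.81 m/s² × 730 m = 1.196×10^7 Pa = 11.96 MPa
unconsolidated sand: 2090 kg/m³ × 9.81 m/s² × 910 m = 1.866×10^7 Pa = 18.66 MPa
halite: 2150 kg/m³ × 9.81 m/s² × 2970 m = 6.264×10^7 Pa = 62.64 MPa
granite: 2610 kg/m³ × 9.81 m/s² × 27700 m = 7.092×10^8 Pa = 709.2 MPa
peridotite: 3210 kg/m³ × 9.81 m/s² × 10400 m = 3.275×10^8 Pa = 327.5 MPa
Total = 11.96 + 18.66 + 62.64 + 709.2 + 327.5 = 1130.0 MPa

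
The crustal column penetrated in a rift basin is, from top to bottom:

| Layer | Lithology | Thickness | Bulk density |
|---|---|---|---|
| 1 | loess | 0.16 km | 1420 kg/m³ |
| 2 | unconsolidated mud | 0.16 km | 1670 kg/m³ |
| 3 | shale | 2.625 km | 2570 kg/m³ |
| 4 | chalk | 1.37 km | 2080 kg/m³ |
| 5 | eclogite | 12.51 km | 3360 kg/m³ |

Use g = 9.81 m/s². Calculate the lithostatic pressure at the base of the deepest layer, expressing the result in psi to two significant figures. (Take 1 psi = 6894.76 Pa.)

74000 psi

loess: 1420 kg/m³ × 9.81 m/s² × 160 m = 2.229×10^6 Pa = 323.3 psi
unconsolidated mud: 1670 kg/m³ × 9.81 m/s² × 160 m = 2.621×10^6 Pa = 380.2 psi
shale: 2570 kg/m³ × 9.81 m/s² × 2625 m = 6.618×10^7 Pa = 9599 psi
chalk: 2080 kg/m³ × 9.81 m/s² × 1370 m = 2.795×10^7 Pa = 4054 psi
eclogite: 3360 kg/m³ × 9.81 m/s² × 12510 m = 4.123×10^8 Pa = 59806 psi
Total = 323.3 + 380.2 + 9599 + 4054 + 59806 = 74163 psi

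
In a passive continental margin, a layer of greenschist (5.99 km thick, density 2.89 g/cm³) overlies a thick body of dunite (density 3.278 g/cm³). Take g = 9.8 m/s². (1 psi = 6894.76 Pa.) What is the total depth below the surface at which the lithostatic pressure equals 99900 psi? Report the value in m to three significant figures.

Pressure at base of upper layers: 2890×9.8×5990 = 1.696×10^8 Pa = 24605 psi
Remaining pressure to be supplied by dunite: 6.888×10^8 − 1.696×10^8 = 5.191×10^8 Pa
Additional depth in dunite = 5.191×10^8 Pa / (3278 kg/m³ × 9.8 m/s²) = 16160 m
Total depth = 5990 m + 16160 m = 22150 m

22200 m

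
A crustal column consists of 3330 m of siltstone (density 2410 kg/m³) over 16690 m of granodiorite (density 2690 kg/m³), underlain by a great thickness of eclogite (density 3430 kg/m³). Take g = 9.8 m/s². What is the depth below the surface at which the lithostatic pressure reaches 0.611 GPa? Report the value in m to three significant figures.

Pressure at base of upper layers: 2410×9.8×3330 + 2690×9.8×16690 = 5.186×10^8 Pa = 0.5186 GPa
Remaining pressure to be supplied by eclogite: 6.110×10^8 − 5.186×10^8 = 9.237×10^7 Pa
Additional depth in eclogite = 9.237×10^7 Pa / (3430 kg/m³ × 9.8 m/s²) = 2748.0 m
Total depth = 20020 m + 2748.0 m = 22768 m

22800 m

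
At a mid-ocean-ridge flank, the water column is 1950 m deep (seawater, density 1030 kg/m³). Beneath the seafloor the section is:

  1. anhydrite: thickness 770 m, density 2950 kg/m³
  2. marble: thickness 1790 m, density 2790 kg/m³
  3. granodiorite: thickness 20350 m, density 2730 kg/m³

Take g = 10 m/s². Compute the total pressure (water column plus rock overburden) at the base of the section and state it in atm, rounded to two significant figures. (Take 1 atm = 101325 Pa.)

seawater: 1030 kg/m³ × 10 m/s² × 1950 m = 2.009×10^7 Pa = 198.2 atm
anhydrite: 2950 kg/m³ × 10 m/s² × 770 m = 2.272×10^7 Pa = 224.2 atm
marble: 2790 kg/m³ × 10 m/s² × 1790 m = 4.994×10^7 Pa = 492.9 atm
granodiorite: 2730 kg/m³ × 10 m/s² × 20350 m = 5.556×10^8 Pa = 5483 atm
Total = 198.2 + 224.2 + 492.9 + 5483 = 6398.2 atm

6400 atm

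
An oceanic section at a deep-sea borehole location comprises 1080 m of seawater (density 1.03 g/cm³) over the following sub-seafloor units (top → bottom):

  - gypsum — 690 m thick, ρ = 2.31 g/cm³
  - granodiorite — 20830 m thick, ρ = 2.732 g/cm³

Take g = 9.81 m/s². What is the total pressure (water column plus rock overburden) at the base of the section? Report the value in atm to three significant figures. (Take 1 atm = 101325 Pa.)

5770 atm

seawater: 1030 kg/m³ × 9.81 m/s² × 1080 m = 1.091×10^7 Pa = 107.7 atm
gypsum: 2310 kg/m³ × 9.81 m/s² × 690 m = 1.564×10^7 Pa = 154.3 atm
granodiorite: 2732 kg/m³ × 9.81 m/s² × 20830 m = 5.583×10^8 Pa = 5510 atm
Total = 107.7 + 154.3 + 5510 = 5771.6 atm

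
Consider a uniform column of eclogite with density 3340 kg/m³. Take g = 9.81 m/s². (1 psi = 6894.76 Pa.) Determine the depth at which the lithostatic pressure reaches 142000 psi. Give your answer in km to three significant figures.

h = P/(ρg) = 142000 psi / (3340 kg/m³ × 9.81 m/s²) = 9.791×10^8 Pa / 32765 Pa/m = 29881 m
= 29.881 km

29.9 km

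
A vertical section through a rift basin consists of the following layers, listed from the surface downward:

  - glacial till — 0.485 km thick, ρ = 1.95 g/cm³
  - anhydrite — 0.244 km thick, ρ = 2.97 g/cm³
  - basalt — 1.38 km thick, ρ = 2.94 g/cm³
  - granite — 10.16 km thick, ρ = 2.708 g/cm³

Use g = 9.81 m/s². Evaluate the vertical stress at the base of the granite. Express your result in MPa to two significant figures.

330 MPa

glacial till: 1950 kg/m³ × 9.81 m/s² × 485 m = 9.278×10^6 Pa = 9.278 MPa
anhydrite: 2970 kg/m³ × 9.81 m/s² × 244 m = 7.109×10^6 Pa = 7.109 MPa
basalt: 2940 kg/m³ × 9.81 m/s² × 1380 m = 3.980×10^7 Pa = 39.80 MPa
granite: 2708 kg/m³ × 9.81 m/s² × 10160 m = 2.699×10^8 Pa = 269.9 MPa
Total = 9.278 + 7.109 + 39.80 + 269.9 = 326.09 MPa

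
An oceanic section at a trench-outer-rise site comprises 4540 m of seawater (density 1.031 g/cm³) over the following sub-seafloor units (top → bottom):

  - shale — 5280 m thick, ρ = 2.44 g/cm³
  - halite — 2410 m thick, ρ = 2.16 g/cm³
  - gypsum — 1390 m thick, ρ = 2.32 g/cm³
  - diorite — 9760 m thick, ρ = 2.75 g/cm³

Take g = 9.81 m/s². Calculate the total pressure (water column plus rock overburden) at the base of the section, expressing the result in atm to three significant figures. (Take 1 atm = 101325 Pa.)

5120 atm

seawater: 1031 kg/m³ × 9.81 m/s² × 4540 m = 4.592×10^7 Pa = 453.2 atm
shale: 2440 kg/m³ × 9.81 m/s² × 5280 m = 1.264×10^8 Pa = 1247 atm
halite: 2160 kg/m³ × 9.81 m/s² × 2410 m = 5.107×10^7 Pa = 504.0 atm
gypsum: 2320 kg/m³ × 9.81 m/s² × 1390 m = 3.164×10^7 Pa = 312.2 atm
diorite: 2750 kg/m³ × 9.81 m/s² × 9760 m = 2.633×10^8 Pa = 2599 atm
Total = 453.2 + 1247 + 504.0 + 312.2 + 2599 = 5115.3 atm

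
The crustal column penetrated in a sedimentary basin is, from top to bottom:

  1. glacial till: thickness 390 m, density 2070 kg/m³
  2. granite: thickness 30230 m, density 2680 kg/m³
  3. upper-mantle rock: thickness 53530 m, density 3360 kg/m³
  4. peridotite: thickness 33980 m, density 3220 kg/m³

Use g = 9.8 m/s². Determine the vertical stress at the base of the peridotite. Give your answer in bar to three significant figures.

36400 bar

glacial till: 2070 kg/m³ × 9.8 m/s² × 390 m = 7.912×10^6 Pa = 79.12 bar
granite: 2680 kg/m³ × 9.8 m/s² × 30230 m = 7.940×10^8 Pa = 7940 bar
upper-mantle rock: 3360 kg/m³ × 9.8 m/s² × 53530 m = 1.763×10^9 Pa = 17626 bar
peridotite: 3220 kg/m³ × 9.8 m/s² × 33980 m = 1.072×10^9 Pa = 10723 bar
Total = 79.12 + 7940 + 17626 + 10723 = 36368 bar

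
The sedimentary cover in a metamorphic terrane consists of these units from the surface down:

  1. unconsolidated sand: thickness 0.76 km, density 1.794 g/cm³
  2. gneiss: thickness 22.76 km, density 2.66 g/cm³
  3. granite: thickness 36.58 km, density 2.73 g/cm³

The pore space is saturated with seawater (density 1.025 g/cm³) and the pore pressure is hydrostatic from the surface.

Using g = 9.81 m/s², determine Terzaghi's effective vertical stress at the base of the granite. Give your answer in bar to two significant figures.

9800 bar

Overburden (lithostatic) stress σ_v:
unconsolidated sand: 1794 kg/m³ × 9.81 m/s² × 760 m = 1.338×10^7 Pa = 13.38 MPa
gneiss: 2660 kg/m³ × 9.81 m/s² × 22760 m = 5.939×10^8 Pa = 593.9 MPa
granite: 2730 kg/m³ × 9.81 m/s² × 36580 m = 9.797×10^8 Pa = 979.7 MPa
Total = 13.38 + 593.9 + 979.7 = 1586.9 MPa
Pore pressure P_p = 1025 kg/m³ × 9.81 m/s² × 60100 m = 6.043×10^8 Pa = 604.3 MPa
Effective stress σ' = σ_v − P_p = 1587 − 604.3 = 982.63 MPa = 9826.3 bar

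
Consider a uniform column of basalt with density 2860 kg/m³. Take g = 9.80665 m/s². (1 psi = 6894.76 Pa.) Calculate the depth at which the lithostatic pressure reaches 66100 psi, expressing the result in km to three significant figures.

16.2 km

h = P/(ρg) = 66100 psi / (2860 kg/m³ × 9.80665 m/s²) = 4.557×10^8 Pa / 28047 Pa/m = 16249 m
= 16.249 km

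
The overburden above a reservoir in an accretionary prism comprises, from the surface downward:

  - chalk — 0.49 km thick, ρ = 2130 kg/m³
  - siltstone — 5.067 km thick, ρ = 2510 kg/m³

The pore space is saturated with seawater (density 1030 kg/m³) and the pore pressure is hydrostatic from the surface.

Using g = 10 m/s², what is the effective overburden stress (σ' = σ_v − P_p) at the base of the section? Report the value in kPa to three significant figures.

Overburden (lithostatic) stress σ_v:
chalk: 2130 kg/m³ × 10 m/s² × 490 m = 1.044×10^7 Pa = 10.44 MPa
siltstone: 2510 kg/m³ × 10 m/s² × 5067 m = 1.272×10^8 Pa = 127.2 MPa
Total = 10.44 + 127.2 = 137.62 MPa
Pore pressure P_p = 1030 kg/m³ × 10 m/s² × 5557 m = 5.724×10^7 Pa = 57.24 MPa
Effective stress σ' = σ_v − P_p = 137.6 − 57.24 = 80.382 MPa = 80382 kPa

80400 kPa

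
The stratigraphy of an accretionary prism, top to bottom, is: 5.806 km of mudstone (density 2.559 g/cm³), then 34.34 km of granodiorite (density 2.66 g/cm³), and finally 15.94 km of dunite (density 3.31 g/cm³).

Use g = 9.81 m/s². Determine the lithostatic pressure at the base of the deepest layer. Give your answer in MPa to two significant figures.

1600 MPa

mudstone: 2559 kg/m³ × 9.81 m/s² × 5806 m = 1.458×10^8 Pa = 145.8 MPa
granodiorite: 2660 kg/m³ × 9.81 m/s² × 34340 m = 8.961×10^8 Pa = 896.1 MPa
dunite: 3310 kg/m³ × 9.81 m/s² × 15940 m = 5.176×10^8 Pa = 517.6 MPa
Total = 145.8 + 896.1 + 517.6 = 1559.4 MPa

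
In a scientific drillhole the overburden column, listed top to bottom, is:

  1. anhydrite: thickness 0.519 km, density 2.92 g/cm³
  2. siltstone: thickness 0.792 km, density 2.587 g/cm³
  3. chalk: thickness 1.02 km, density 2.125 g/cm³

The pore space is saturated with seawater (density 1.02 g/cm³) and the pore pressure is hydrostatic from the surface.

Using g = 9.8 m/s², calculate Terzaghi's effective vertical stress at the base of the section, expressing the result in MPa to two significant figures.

Overburden (lithostatic) stress σ_v:
anhydrite: 2920 kg/m³ × 9.8 m/s² × 519 m = 1.485×10^7 Pa = 14.85 MPa
siltstone: 2587 kg/m³ × 9.8 m/s² × 792 m = 2.008×10^7 Pa = 20.08 MPa
chalk: 2125 kg/m³ × 9.8 m/s² × 1020 m = 2.124×10^7 Pa = 21.24 MPa
Total = 14.85 + 20.08 + 21.24 = 56.172 MPa
Pore pressure P_p = 1020 kg/m³ × 9.8 m/s² × 2331 m = 2.330×10^7 Pa = 23.30 MPa
Effective stress σ' = σ_v − P_p = 56.17 − 23.30 = 32.872 MPa

33 MPa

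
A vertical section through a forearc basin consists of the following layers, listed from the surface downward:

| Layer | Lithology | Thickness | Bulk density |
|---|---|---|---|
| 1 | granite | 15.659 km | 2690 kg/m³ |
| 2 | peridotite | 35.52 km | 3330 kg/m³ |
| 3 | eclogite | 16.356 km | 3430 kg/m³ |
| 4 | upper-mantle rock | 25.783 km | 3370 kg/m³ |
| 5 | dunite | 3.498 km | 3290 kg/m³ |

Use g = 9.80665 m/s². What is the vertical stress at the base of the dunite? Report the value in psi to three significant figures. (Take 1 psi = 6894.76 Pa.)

granite: 2690 kg/m³ × 9.80665 m/s² × 15659 m = 4.131×10^8 Pa = 59913 psi
peridotite: 3330 kg/m³ × 9.80665 m/s² × 35520 m = 1.160×10^9 Pa = 1.682×10^5 psi
eclogite: 3430 kg/m³ × 9.80665 m/s² × 16356 m = 5.502×10^8 Pa = 79794 psi
upper-mantle rock: 3370 kg/m³ × 9.80665 m/s² × 25783 m = 8.521×10^8 Pa = 1.236×10^5 psi
dunite: 3290 kg/m³ × 9.80665 m/s² × 3498 m = 1.129×10^8 Pa = 16369 psi
Total = 59913 + 1.682×10^5 + 79794 + 1.236×10^5 + 16369 = 4.4790×10^5 psi

448000 psi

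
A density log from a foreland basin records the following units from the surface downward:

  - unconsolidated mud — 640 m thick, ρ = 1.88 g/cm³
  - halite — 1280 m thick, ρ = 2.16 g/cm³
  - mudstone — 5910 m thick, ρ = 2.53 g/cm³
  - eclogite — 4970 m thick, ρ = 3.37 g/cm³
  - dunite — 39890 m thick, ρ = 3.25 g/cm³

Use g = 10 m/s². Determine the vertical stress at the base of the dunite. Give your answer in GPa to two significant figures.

1.7 GPa

unconsolidated mud: 1880 kg/m³ × 10 m/s² × 640 m = 1.203×10^7 Pa = 0.01203 GPa
halite: 2160 kg/m³ × 10 m/s² × 1280 m = 2.765×10^7 Pa = 0.02765 GPa
mudstone: 2530 kg/m³ × 10 m/s² × 5910 m = 1.495×10^8 Pa = 0.1495 GPa
eclogite: 3370 kg/m³ × 10 m/s² × 4970 m = 1.675×10^8 Pa = 0.1675 GPa
dunite: 3250 kg/m³ × 10 m/s² × 39890 m = 1.296×10^9 Pa = 1.296 GPa
Total = 0.01203 + 0.02765 + 0.1495 + 0.1675 + 1.296 = 1.6531 GPa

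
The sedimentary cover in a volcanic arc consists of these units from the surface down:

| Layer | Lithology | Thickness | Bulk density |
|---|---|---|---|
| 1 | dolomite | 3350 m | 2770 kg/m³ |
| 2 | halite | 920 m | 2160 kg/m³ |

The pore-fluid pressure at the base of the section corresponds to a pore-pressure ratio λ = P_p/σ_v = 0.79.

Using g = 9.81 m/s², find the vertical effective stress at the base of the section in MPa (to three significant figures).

Overburden (lithostatic) stress σ_v:
dolomite: 2770 kg/m³ × 9.81 m/s² × 3350 m = 9.103×10^7 Pa = 91.03 MPa
halite: 2160 kg/m³ × 9.81 m/s² × 920 m = 1.949×10^7 Pa = 19.49 MPa
Total = 91.03 + 19.49 = 110.53 MPa
Pore pressure P_p = λ·σ_v = 0.79 × 110.5 MPa = 87.32 MPa
Effective stress σ' = σ_v − P_p = 110.5 − 87.32 = 23.211 MPa

23.2 MPa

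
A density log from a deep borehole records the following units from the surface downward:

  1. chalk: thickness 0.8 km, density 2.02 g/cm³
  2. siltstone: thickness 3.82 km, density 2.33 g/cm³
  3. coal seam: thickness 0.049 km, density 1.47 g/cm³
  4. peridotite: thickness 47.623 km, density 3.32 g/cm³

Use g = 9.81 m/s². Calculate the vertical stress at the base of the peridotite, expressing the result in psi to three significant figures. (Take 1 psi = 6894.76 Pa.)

240000 psi

chalk: 2020 kg/m³ × 9.81 m/s² × 800 m = 1.585×10^7 Pa = 2299 psi
siltstone: 2330 kg/m³ × 9.81 m/s² × 3820 m = 8.731×10^7 Pa = 12664 psi
coal seam: 1470 kg/m³ × 9.81 m/s² × 49 m = 7.066×10^5 Pa = 102.5 psi
peridotite: 3320 kg/m³ × 9.81 m/s² × 47623 m = 1.551×10^9 Pa = 2.250×10^5 psi
Total = 2299 + 12664 + 102.5 + 2.250×10^5 = 2.4003×10^5 psi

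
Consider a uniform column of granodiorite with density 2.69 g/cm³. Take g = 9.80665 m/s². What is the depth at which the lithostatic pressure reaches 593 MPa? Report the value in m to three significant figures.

h = P/(ρg) = 593 MPa / (2690 kg/m³ × 9.80665 m/s²) = 5.930×10^8 Pa / 26380 Pa/m = 22479 m

22500 m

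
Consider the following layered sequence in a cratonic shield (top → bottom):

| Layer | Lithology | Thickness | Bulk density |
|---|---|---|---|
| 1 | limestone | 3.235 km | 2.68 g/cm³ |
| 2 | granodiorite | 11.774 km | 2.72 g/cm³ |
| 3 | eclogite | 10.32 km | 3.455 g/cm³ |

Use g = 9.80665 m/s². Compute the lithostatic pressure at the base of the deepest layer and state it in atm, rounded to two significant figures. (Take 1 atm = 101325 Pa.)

7400 atm

limestone: 2680 kg/m³ × 9.80665 m/s² × 3235 m = 8.502×10^7 Pa = 839.1 atm
granodiorite: 2720 kg/m³ × 9.80665 m/s² × 11774 m = 3.141×10^8 Pa = 3100 atm
eclogite: 3455 kg/m³ × 9.80665 m/s² × 10320 m = 3.497×10^8 Pa = 3451 atm
Total = 839.1 + 3100 + 3451 = 7389.5 atm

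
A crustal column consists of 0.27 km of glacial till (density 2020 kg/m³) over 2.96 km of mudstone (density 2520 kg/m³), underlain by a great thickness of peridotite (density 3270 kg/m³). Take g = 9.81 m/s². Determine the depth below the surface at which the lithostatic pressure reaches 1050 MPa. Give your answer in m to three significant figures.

Pressure at base of upper layers: 2020×9.81×270 + 2520×9.81×2960 = 7.853×10^7 Pa = 78.53 MPa
Remaining pressure to be supplied by peridotite: 1.050×10^9 − 7.853×10^7 = 9.715×10^8 Pa
Additional depth in peridotite = 9.715×10^8 Pa / (3270 kg/m³ × 9.81 m/s²) = 30284 m
Total depth = 3230 m + 30284 m = 33514 m

33500 m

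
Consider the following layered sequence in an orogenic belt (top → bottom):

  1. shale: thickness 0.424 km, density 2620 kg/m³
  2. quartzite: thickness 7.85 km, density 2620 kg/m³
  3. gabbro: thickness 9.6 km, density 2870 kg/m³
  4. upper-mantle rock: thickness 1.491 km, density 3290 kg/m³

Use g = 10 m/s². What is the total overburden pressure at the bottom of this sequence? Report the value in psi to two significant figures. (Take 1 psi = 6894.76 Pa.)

79000 psi

shale: 2620 kg/m³ × 10 m/s² × 424 m = 1.111×10^7 Pa = 1611 psi
quartzite: 2620 kg/m³ × 10 m/s² × 7850 m = 2.057×10^8 Pa = 29830 psi
gabbro: 2870 kg/m³ × 10 m/s² × 9600 m = 2.755×10^8 Pa = 39961 psi
upper-mantle rock: 3290 kg/m³ × 10 m/s² × 1491 m = 4.905×10^7 Pa = 7115 psi
Total = 1611 + 29830 + 39961 + 7115 = 78517 psi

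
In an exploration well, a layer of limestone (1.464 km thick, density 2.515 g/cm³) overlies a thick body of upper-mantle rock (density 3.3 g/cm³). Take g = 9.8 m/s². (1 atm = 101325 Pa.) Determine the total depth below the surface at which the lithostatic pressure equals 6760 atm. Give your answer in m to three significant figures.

21500 m

Pressure at base of upper layers: 2515×9.8×1464 = 3.608×10^7 Pa = 356.1 atm
Remaining pressure to be supplied by upper-mantle rock: 6.850×10^8 − 3.608×10^7 = 6.489×10^8 Pa
Additional depth in upper-mantle rock = 6.489×10^8 Pa / (3300 kg/m³ × 9.8 m/s²) = 20064 m
Total depth = 1464 m + 20064 m = 21528 m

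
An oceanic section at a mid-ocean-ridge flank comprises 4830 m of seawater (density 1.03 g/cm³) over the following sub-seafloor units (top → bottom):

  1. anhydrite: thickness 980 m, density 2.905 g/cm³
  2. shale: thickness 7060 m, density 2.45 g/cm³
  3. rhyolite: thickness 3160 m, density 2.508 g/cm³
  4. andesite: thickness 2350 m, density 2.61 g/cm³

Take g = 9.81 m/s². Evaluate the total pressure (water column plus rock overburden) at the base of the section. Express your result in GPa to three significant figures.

seawater: 1030 kg/m³ × 9.81 m/s² × 4830 m = 4.880×10^7 Pa = 0.04880 GPa
anhydrite: 2905 kg/m³ × 9.81 m/s² × 980 m = 2.793×10^7 Pa = 0.02793 GPa
shale: 2450 kg/m³ × 9.81 m/s² × 7060 m = 1.697×10^8 Pa = 0.1697 GPa
rhyolite: 2508 kg/m³ × 9.81 m/s² × 3160 m = 7.775×10^7 Pa = 0.07775 GPa
andesite: 2610 kg/m³ × 9.81 m/s² × 2350 m = 6.017×10^7 Pa = 0.06017 GPa
Total = 0.04880 + 0.02793 + 0.1697 + 0.07775 + 0.06017 = 0.38433 GPa

0.384 GPa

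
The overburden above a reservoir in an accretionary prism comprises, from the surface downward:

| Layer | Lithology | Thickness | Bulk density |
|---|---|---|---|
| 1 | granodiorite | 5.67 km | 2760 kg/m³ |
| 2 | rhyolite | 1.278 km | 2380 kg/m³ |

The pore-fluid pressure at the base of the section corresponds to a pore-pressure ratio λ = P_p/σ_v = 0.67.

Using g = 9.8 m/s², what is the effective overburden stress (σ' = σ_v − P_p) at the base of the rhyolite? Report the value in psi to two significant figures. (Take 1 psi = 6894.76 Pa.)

Overburden (lithostatic) stress σ_v:
granodiorite: 2760 kg/m³ × 9.8 m/s² × 5670 m = 1.534×10^8 Pa = 153.4 MPa
rhyolite: 2380 kg/m³ × 9.8 m/s² × 1278 m = 2.981×10^7 Pa = 29.81 MPa
Total = 153.4 + 29.81 = 183.17 MPa
Pore pressure P_p = λ·σ_v = 0.67 × 183.2 MPa = 122.7 MPa
Effective stress σ' = σ_v − P_p = 183.2 − 122.7 = 60.446 MPa = 8767.0 psi

8800 psi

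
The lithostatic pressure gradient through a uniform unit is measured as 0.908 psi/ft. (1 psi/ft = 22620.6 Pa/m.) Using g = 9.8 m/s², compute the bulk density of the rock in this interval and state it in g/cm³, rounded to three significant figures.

2.10 g/cm³

ρ = (dP/dz)/g = 0.908 psi/ft / 9.8 m/s² = 20539 Pa/m / 9.8 m/s² = 2095.9 kg/m³
= 2.096 g/cm³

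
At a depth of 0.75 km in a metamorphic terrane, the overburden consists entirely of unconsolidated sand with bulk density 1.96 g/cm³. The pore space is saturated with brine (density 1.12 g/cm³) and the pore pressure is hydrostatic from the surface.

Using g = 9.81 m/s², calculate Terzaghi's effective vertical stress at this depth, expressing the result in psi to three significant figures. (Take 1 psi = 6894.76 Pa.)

896 psi

Overburden (lithostatic) stress σ_v:
unconsolidated sand: 1960 kg/m³ × 9.81 m/s² × 750 m = 1.442×10^7 Pa = 14.42 MPa
Pore pressure P_p = 1120 kg/m³ × 9.81 m/s² × 750 m = 8.240×10^6 Pa = 8.240 MPa
Effective stress σ' = σ_v − P_p = 14.42 − 8.240 = 6.1803 MPa = 896.38 psi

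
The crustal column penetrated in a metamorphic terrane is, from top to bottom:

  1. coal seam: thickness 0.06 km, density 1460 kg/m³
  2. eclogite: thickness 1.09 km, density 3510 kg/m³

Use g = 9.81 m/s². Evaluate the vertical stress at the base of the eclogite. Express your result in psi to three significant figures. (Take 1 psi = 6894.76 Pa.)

5570 psi

coal seam: 1460 kg/m³ × 9.81 m/s² × 60 m = 8.594×10^5 Pa = 124.6 psi
eclogite: 3510 kg/m³ × 9.81 m/s² × 1090 m = 3.753×10^7 Pa = 5444 psi
Total = 124.6 + 5444 = 5568.2 psi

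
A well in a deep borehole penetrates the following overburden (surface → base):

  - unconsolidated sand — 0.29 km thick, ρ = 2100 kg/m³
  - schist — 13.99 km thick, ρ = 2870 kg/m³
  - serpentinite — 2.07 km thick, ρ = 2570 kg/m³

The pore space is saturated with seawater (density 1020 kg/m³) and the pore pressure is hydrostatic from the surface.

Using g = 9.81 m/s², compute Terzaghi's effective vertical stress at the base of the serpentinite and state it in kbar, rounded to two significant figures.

2.9 kbar

Overburden (lithostatic) stress σ_v:
unconsolidated sand: 2100 kg/m³ × 9.81 m/s² × 290 m = 5.974×10^6 Pa = 5.974 MPa
schist: 2870 kg/m³ × 9.81 m/s² × 13990 m = 3.939×10^8 Pa = 393.9 MPa
serpentinite: 2570 kg/m³ × 9.81 m/s² × 2070 m = 5.219×10^7 Pa = 52.19 MPa
Total = 5.974 + 393.9 + 52.19 = 452.05 MPa
Pore pressure P_p = 1020 kg/m³ × 9.81 m/s² × 16350 m = 1.636×10^8 Pa = 163.6 MPa
Effective stress σ' = σ_v − P_p = 452.0 − 163.6 = 288.45 MPa = 2.8845 kbar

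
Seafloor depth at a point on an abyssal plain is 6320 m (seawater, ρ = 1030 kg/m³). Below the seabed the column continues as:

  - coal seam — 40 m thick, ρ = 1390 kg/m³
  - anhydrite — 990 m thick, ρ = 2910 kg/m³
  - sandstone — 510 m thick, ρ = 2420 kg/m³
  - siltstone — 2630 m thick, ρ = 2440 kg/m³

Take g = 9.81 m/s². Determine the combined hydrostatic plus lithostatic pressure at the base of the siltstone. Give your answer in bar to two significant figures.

1700 bar

seawater: 1030 kg/m³ × 9.81 m/s² × 6320 m = 6.386×10^7 Pa = 638.6 bar
coal seam: 1390 kg/m³ × 9.81 m/s² × 40 m = 5.454×10^5 Pa = 5.454 bar
anhydrite: 2910 kg/m³ × 9.81 m/s² × 990 m = 2.826×10^7 Pa = 282.6 bar
sandstone: 2420 kg/m³ × 9.81 m/s² × 510 m = 1.211×10^7 Pa = 121.1 bar
siltstone: 2440 kg/m³ × 9.81 m/s² × 2630 m = 6.295×10^7 Pa = 629.5 bar
Total = 638.6 + 5.454 + 282.6 + 121.1 + 629.5 = 1677.3 bar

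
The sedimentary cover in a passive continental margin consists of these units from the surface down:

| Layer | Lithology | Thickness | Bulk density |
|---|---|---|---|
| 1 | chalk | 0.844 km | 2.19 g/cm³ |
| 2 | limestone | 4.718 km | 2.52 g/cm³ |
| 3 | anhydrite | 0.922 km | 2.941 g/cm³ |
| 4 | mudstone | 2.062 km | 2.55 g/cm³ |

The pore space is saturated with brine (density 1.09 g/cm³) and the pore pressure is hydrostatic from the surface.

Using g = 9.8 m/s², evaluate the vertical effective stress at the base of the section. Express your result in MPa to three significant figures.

121 MPa

Overburden (lithostatic) stress σ_v:
chalk: 2190 kg/m³ × 9.8 m/s² × 844 m = 1.811×10^7 Pa = 18.11 MPa
limestone: 2520 kg/m³ × 9.8 m/s² × 4718 m = 1.165×10^8 Pa = 116.5 MPa
anhydrite: 2941 kg/m³ × 9.8 m/s² × 922 m = 2.657×10^7 Pa = 26.57 MPa
mudstone: 2550 kg/m³ × 9.8 m/s² × 2062 m = 5.153×10^7 Pa = 51.53 MPa
Total = 18.11 + 116.5 + 26.57 + 51.53 = 212.73 MPa
Pore pressure P_p = 1090 kg/m³ × 9.8 m/s² × 8546 m = 9.129×10^7 Pa = 91.29 MPa
Effective stress σ' = σ_v − P_p = 212.7 − 91.29 = 121.44 MPa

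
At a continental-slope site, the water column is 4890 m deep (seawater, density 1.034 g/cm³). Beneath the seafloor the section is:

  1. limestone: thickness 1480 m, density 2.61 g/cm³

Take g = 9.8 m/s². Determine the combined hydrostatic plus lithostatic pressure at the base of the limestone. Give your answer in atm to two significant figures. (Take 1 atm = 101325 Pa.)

seawater: 1034 kg/m³ × 9.8 m/s² × 4890 m = 4.955×10^7 Pa = 489.0 atm
limestone: 2610 kg/m³ × 9.8 m/s² × 1480 m = 3.786×10^7 Pa = 373.6 atm
Total = 489.0 + 373.6 = 862.64 atm

860 atm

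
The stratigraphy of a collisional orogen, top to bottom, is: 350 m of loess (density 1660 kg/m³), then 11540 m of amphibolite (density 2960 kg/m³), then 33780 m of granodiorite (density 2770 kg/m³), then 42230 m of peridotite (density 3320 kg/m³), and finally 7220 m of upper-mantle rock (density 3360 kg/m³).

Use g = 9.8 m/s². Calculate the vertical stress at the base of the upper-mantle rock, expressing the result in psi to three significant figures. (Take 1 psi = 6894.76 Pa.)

loess: 1660 kg/m³ × 9.8 m/s² × 350 m = 5.694×10^6 Pa = 825.8 psi
amphibolite: 2960 kg/m³ × 9.8 m/s² × 11540 m = 3.348×10^8 Pa = 48552 psi
granodiorite: 2770 kg/m³ × 9.8 m/s² × 33780 m = 9.170×10^8 Pa = 1.330×10^5 psi
peridotite: 3320 kg/m³ × 9.8 m/s² × 42230 m = 1.374×10^9 Pa = 1.993×10^5 psi
upper-mantle rock: 3360 kg/m³ × 9.8 m/s² × 7220 m = 2.377×10^8 Pa = 34481 psi
Total = 825.8 + 48552 + 1.330×10^5 + 1.993×10^5 + 34481 = 4.1614×10^5 psi

416000 psi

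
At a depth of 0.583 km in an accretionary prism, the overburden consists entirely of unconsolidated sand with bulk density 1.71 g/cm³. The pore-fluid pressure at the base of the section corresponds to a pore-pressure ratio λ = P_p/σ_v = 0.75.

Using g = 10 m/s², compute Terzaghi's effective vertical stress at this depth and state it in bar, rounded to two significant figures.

Overburden (lithostatic) stress σ_v:
unconsolidated sand: 1710 kg/m³ × 10 m/s² × 583 m = 9.969×10^6 Pa = 9.969 MPa
Pore pressure P_p = λ·σ_v = 0.75 × 9.969 MPa = 7.477 MPa
Effective stress σ' = σ_v − P_p = 9.969 − 7.477 = 2.4923 MPa = 24.923 bar

25 bar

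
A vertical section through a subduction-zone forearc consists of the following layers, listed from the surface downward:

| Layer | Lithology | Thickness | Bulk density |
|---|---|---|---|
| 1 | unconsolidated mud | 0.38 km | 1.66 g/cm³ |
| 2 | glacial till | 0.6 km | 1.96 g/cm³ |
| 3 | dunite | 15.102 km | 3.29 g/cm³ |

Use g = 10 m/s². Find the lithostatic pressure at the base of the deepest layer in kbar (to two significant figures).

5.1 kbar

unconsolidated mud: 1660 kg/m³ × 10 m/s² × 380 m = 6.308×10^6 Pa = 0.06308 kbar
glacial till: 1960 kg/m³ × 10 m/s² × 600 m = 1.176×10^7 Pa = 0.1176 kbar
dunite: 3290 kg/m³ × 10 m/s² × 15102 m = 4.969×10^8 Pa = 4.969 kbar
Total = 0.06308 + 0.1176 + 4.969 = 5.1492 kbar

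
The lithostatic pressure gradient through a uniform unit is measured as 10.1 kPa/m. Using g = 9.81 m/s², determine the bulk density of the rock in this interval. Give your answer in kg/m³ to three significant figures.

1030 kg/m³

ρ = (dP/dz)/g = 10.1 kPa/m / 9.81 m/s² = 10100 Pa/m / 9.81 m/s² = 1029.6 kg/m³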